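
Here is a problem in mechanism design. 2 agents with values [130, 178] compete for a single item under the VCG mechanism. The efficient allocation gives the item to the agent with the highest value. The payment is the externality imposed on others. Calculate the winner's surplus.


Step 1: The winner is the agent with the highest value: agent 1 with value 178
Step 2: Values of other agents: [130]
Step 3: VCG payment = max of others' values = 130
Step 4: Surplus = 178 - 130 = 48

48


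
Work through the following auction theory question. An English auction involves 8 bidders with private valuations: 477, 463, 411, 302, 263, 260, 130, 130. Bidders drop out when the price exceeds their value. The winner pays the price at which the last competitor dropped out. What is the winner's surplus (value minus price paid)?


Step 1: Identify the highest value: 477
Step 2: Identify the second-highest value: 463
Step 3: The final price = second-highest value = 463
Step 4: Surplus = 477 - 463 = 14

14


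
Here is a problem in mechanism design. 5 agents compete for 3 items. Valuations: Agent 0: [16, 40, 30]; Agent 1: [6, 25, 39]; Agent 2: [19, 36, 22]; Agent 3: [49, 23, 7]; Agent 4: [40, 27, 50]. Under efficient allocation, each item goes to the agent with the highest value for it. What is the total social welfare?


Step 1: For each item, find the maximum value among all agents.
Step 2: Item 0 -> Agent 3 (value 49)
Step 3: Item 1 -> Agent 0 (value 40)
Step 4: Item 2 -> Agent 4 (value 50)
Step 5: Total welfare = 49 + 40 + 50 = 139

139


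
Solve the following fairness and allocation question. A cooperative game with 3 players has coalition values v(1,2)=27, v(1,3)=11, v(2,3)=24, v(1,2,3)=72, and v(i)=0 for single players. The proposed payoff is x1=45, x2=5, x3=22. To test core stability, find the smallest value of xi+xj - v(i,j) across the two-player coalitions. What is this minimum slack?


Step 1: Slack for coalition (1,2): x1+x2 - v12 = 50 - 27 = 23
Step 2: Slack for coalition (1,3): x1+x3 - v13 = 67 - 11 = 56
Step 3: Slack for coalition (2,3): x2+x3 - v23 = 27 - 24 = 3
Step 4: Minimum slack = min(23, 56, 3) = 3, attained by (2,3); no pair can gain by deviating, so the allocation is in the core

3


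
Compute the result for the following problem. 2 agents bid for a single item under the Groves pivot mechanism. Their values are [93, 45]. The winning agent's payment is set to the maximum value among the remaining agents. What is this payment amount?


Step 1: The efficient winner is agent 0 with value 93
Step 2: Other agents' values: [45]
Step 3: Pivot payment = max(others) = 45
Step 4: The winner pays 45

45


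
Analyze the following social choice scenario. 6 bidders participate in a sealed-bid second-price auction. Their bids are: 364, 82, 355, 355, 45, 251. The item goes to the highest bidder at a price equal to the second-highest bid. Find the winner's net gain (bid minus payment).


Step 1: Sort bids in descending order: 364, 355, 355, 251, 82, 45
Step 2: The winning bid is the highest: 364
Step 3: The payment equals the second-highest bid: 355
Step 4: Surplus = winner's bid - payment = 364 - 355 = 9

9


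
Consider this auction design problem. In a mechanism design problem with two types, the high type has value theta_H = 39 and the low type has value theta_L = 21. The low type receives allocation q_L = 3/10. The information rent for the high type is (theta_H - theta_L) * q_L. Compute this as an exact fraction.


Step 1: theta_H - theta_L = 39 - 21 = 18
Step 2: Information rent = (theta_H - theta_L) * q_L
Step 3: = 18 * 3/10
Step 4: = 27/5

27/5


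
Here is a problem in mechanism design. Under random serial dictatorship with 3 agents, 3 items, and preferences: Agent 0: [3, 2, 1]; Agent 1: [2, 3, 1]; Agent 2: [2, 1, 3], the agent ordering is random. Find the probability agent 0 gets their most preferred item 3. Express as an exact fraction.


Step 1: Agent 0 wants item 3
Step 2: There are 6 possible orderings of agents
Step 3: In 5 orderings, agent 0 gets item 3
Step 4: Probability = 5/6

5/6


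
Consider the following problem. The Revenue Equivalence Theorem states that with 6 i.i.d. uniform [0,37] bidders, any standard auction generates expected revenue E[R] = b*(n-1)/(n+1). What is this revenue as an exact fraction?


Step 1: By Revenue Equivalence, expected revenue = b*(n-1)/(n+1)
Step 2: Substituting n = 6, b = 37
Step 3: Revenue = 37*(6-1)/(6+1) = 37*5/7
Step 4: Revenue = 185/7

185/7


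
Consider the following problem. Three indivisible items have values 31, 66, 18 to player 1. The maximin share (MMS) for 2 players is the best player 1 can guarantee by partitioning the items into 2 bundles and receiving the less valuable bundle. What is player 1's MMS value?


Step 1: Item values = 31, 66, 18
Step 2: Enumerate all 2-bundle partitions and take the smaller bundle:
  Partition 1: {31} vs {66,18} -> bundles 31, 84; min = 31
  Partition 2: {66} vs {31,18} -> bundles 66, 49; min = 49
  Partition 3: {18} vs {31,66} -> bundles 18, 97; min = 18
Step 3: MMS = max(31, 49, 18) = 49

49


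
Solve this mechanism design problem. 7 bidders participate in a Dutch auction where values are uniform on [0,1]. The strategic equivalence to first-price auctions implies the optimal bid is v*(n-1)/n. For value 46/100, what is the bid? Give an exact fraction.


Step 1: Dutch auctions are strategically equivalent to first-price auctions
Step 2: The equilibrium bid is b(v) = v*(n-1)/n
Step 3: b = 23/50 * 6/7
Step 4: b = 69/175

69/175


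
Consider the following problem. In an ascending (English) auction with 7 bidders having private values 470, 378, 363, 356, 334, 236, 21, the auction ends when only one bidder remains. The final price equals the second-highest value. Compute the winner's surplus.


Step 1: Identify the highest value: 470
Step 2: Identify the second-highest value: 378
Step 3: The final price = second-highest value = 378
Step 4: Surplus = 470 - 378 = 92

92


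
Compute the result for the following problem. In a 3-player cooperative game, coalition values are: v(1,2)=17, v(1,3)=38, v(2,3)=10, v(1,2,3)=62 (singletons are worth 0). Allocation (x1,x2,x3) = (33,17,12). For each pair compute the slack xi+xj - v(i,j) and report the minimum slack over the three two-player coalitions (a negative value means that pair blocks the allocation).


Step 1: Slack for coalition (1,2): x1+x2 - v12 = 50 - 17 = 33
Step 2: Slack for coalition (1,3): x1+x3 - v13 = 45 - 38 = 7
Step 3: Slack for coalition (2,3): x2+x3 - v23 = 29 - 10 = 19
Step 4: Minimum slack = min(33, 7, 19) = 7, attained by (1,3); no pair can gain by deviating, so the allocation is in the core

7


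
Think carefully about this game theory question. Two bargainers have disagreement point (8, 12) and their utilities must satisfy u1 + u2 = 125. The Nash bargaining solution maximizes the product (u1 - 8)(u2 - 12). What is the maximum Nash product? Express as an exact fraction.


Step 1: The Nash solution splits surplus symmetrically above the disagreement point
Step 2: u1 = (total + d1 - d2)/2 = (125 + 8 - 12)/2 = 121/2
Step 3: u2 = (total - d1 + d2)/2 = (125 - 8 + 12)/2 = 129/2
Step 4: Nash product = (121/2 - 8) * (129/2 - 12)
Step 5: = 105/2 * 105/2 = 11025/4

11025/4


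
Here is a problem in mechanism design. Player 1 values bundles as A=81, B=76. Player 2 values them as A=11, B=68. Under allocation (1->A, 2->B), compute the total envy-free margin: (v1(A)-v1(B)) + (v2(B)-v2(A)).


Step 1: Player 1's margin = v1(A) - v1(B) = 81 - 76 = 5
Step 2: Player 2's margin = v2(B) - v2(A) = 68 - 11 = 57
Step 3: Total margin = 5 + 57 = 62

62


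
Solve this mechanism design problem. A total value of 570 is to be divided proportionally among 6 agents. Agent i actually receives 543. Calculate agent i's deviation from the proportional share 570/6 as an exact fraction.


Step 1: Proportional share = 570/6 = 95
Step 2: Agent's actual allocation = 543
Step 3: Excess = 543 - 95 = 448

448


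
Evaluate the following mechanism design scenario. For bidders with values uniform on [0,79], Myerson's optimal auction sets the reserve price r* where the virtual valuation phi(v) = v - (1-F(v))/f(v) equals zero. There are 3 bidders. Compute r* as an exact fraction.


Step 1: For U[0,79], F(v) = v/79 and f(v) = 1/79
Step 2: phi(v) = v - (1 - v/79)/(1/79) = v - (79 - v) = 2v - 79
Step 3: Set phi(r*) = 0: 2r* - 79 = 0
Step 4: r* = 79/2 (the number of bidders n = 3 does not enter)

79/2


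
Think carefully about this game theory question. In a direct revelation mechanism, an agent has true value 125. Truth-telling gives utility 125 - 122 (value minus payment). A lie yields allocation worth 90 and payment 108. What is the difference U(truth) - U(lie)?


Step 1: U(truth) = value - payment = 125 - 122 = 3
Step 2: U(lie) = allocation - payment = 90 - 108 = -18
Step 3: IC gap = 3 - (-18) = 21

21


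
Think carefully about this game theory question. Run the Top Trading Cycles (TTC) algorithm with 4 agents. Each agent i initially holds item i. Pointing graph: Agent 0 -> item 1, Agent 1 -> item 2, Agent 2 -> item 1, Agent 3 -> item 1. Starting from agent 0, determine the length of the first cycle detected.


Step 1: Trace the pointer graph from agent 0: 0 -> 1 -> 2 -> 1
Step 2: A cycle is detected when we revisit agent 1
Step 3: The cycle is: 1 -> 2 -> 1
Step 4: Cycle length = 2

2


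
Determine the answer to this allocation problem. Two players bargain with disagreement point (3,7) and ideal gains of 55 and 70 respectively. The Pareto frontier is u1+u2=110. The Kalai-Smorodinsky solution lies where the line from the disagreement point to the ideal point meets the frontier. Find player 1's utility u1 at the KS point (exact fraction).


Step 1: At the KS point, (u1-d1)/r1 = (u2-d2)/r2 = t and u1+u2 = 110
Step 2: u1 = d1 + r1*t and u2 = d2 + r2*t, so (d1 + r1*t) + (d2 + r2*t) = 110
Step 3: t = (110 - 3 - 7)/(55 + 70) = 100/125 = 4/5
Step 4: u1 = d1 + r1*t = 3 + 55 * 4/5 = 47
Step 5: (Check: u2 = d2 + r2*t = 63; u1+u2 = 47 + 63 = 110, on the frontier.)

47


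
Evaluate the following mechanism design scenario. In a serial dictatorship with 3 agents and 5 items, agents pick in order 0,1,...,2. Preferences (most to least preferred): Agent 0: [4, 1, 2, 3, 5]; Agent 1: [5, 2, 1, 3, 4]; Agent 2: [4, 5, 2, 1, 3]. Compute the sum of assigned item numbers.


Step 1: Agent 0 picks item 4
Step 2: Agent 1 picks item 5
Step 3: Agent 2 picks item 2
Step 4: Sum = 4 + 5 + 2 = 11

11


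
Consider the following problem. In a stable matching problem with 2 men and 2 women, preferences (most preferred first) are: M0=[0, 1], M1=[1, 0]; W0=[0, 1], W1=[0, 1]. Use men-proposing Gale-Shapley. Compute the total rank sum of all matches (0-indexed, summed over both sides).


Step 1: Run Gale-Shapley (men propose, women hold best offer):
  M0 proposes to W0; she accepts
  M1 proposes to W1; she accepts
Step 2: Final matching: W0-M0, W1-M1
Step 3: 0-indexed ranks (man's rank of his match, then woman's): 0 + 0 + 0 + 1
Step 4: Total rank sum = 1

1


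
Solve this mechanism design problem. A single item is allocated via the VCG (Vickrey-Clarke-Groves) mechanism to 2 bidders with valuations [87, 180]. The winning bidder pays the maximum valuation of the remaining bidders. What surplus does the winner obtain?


Step 1: The winner is the agent with the highest value: agent 1 with value 180
Step 2: Values of other agents: [87]
Step 3: VCG payment = max of others' values = 87
Step 4: Surplus = 180 - 87 = 93

93


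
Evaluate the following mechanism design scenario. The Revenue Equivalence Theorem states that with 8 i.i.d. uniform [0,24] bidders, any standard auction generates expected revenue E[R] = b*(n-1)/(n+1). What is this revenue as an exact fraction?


Step 1: By Revenue Equivalence, expected revenue = b*(n-1)/(n+1)
Step 2: Substituting n = 8, b = 24
Step 3: Revenue = 24*(8-1)/(8+1) = 24*7/9
Step 4: Revenue = 168/9 = 56/3

56/3


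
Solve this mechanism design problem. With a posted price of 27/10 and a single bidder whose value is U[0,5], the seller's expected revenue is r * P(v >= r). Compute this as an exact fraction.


Step 1: Posted price r = 27/10, value support [0,5]
Step 2: P(v >= r) = (5 - 27/10)/5 = 23/50
Step 3: Expected revenue = r * P(v >= r) = 27/10 * 23/50
Step 4: Revenue = 621/500

621/500


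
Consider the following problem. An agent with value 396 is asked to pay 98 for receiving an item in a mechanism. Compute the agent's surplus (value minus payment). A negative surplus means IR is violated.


Step 1: Surplus = value - payment = 396 - 98 = 298
Step 2: IR is satisfied (surplus >= 0)

298


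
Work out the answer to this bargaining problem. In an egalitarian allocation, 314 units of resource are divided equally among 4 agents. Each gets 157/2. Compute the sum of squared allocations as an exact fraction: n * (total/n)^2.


Step 1: Each agent's share = 314/4 = 157/2
Step 2: Square of each share = (157/2)^2 = 24649/4
Step 3: Sum of squares = 4 * 24649/4 = 24649

24649


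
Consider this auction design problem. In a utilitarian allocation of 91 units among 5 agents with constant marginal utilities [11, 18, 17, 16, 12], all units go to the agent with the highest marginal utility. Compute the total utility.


Step 1: The marginal utilities are [11, 18, 17, 16, 12]
Step 2: The highest marginal utility is 18
Step 3: All 91 units go to that agent
Step 4: Total utility = 18 * 91 = 1638

1638


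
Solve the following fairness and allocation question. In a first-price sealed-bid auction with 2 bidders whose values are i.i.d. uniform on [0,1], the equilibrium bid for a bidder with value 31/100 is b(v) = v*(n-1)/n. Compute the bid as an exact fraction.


Step 1: The symmetric BNE bidding function is b(v) = v * (n-1) / n
Step 2: Substitute v = 31/100 and n = 2
Step 3: b = 31/100 * 1/2
Step 4: b = 31/200

31/200


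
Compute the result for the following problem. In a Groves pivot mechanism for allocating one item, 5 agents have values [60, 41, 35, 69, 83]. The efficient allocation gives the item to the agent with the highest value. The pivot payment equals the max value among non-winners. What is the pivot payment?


Step 1: The efficient winner is agent 4 with value 83
Step 2: Other agents' values: [60, 41, 35, 69]
Step 3: Pivot payment = max(others) = 69
Step 4: The winner pays 69

69


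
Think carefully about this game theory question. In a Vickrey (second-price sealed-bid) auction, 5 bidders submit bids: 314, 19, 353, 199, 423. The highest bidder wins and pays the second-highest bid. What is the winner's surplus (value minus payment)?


Step 1: Sort bids in descending order: 423, 353, 314, 199, 19
Step 2: The winning bid is the highest: 423
Step 3: The payment equals the second-highest bid: 353
Step 4: Surplus = winner's bid - payment = 423 - 353 = 70

70


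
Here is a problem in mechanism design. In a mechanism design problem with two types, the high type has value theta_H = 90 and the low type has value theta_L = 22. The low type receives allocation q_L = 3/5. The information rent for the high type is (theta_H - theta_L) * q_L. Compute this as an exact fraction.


Step 1: theta_H - theta_L = 90 - 22 = 68
Step 2: Information rent = (theta_H - theta_L) * q_L
Step 3: = 68 * 3/5
Step 4: = 204/5

204/5


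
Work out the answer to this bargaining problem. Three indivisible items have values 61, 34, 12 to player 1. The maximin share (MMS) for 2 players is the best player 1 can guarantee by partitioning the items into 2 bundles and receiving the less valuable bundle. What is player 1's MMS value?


Step 1: Item values = 61, 34, 12
Step 2: Enumerate all 2-bundle partitions and take the smaller bundle:
  Partition 1: {61} vs {34,12} -> bundles 61, 46; min = 46
  Partition 2: {34} vs {61,12} -> bundles 34, 73; min = 34
  Partition 3: {12} vs {61,34} -> bundles 12, 95; min = 12
Step 3: MMS = max(46, 34, 12) = 46

46


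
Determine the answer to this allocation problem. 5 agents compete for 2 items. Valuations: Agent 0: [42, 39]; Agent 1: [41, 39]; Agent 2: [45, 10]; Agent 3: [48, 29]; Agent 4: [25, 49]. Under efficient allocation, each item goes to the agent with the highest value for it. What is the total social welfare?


Step 1: For each item, find the maximum value among all agents.
Step 2: Item 0 -> Agent 3 (value 48)
Step 3: Item 1 -> Agent 4 (value 49)
Step 4: Total welfare = 48 + 49 = 97

97


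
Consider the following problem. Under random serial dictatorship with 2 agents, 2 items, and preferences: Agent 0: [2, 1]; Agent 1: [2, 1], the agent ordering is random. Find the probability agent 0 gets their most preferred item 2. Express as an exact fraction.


Step 1: Agent 0 wants item 2
Step 2: There are 2 possible orderings of agents
Step 3: In 1 orderings, agent 0 gets item 2
Step 4: Probability = 1/2

1/2


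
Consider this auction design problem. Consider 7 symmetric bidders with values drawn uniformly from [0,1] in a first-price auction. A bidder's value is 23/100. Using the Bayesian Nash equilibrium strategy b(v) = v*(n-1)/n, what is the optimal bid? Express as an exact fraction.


Step 1: The symmetric BNE bidding function is b(v) = v * (n-1) / n
Step 2: Substitute v = 23/100 and n = 7
Step 3: b = 23/100 * 6/7
Step 4: b = 69/350

69/350


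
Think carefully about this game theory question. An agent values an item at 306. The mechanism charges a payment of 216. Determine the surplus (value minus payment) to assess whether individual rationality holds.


Step 1: Surplus = value - payment = 306 - 216 = 90
Step 2: IR is satisfied (surplus >= 0)

90


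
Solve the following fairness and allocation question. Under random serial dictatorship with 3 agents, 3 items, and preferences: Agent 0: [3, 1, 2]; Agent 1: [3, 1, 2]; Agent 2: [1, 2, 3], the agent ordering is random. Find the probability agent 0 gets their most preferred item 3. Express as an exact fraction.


Step 1: Agent 0 wants item 3
Step 2: There are 6 possible orderings of agents
Step 3: In 3 orderings, agent 0 gets item 3
Step 4: Probability = 3/6 = 1/2

1/2


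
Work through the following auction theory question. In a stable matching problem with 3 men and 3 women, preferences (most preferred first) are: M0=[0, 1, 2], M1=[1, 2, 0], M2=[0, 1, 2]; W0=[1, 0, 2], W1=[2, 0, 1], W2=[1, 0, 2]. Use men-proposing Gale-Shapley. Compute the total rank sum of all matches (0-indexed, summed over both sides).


Step 1: Run Gale-Shapley (men propose, women hold best offer):
  M0 proposes to W0; she accepts
  M1 proposes to W1; she accepts
  M2 proposes to W0; rejected
  M2 proposes to W1; she switches from M1
  M1 proposes to W2; she accepts
Step 2: Final matching: W0-M0, W1-M2, W2-M1
Step 3: 0-indexed ranks (man's rank of his match, then woman's): 0 + 1 + 1 + 0 + 1 + 0
Step 4: Total rank sum = 3

3


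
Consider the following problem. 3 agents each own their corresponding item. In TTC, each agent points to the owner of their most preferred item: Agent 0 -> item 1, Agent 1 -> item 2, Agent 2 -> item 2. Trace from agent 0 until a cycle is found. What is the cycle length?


Step 1: Trace the pointer graph from agent 0: 0 -> 1 -> 2 -> 2
Step 2: A cycle is detected when we revisit agent 2
Step 3: The cycle is: 2 -> 2
Step 4: Cycle length = 1

1


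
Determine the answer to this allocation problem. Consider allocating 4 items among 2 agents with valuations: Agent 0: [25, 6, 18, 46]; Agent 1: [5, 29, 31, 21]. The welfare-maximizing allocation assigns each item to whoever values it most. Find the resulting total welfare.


Step 1: For each item, find the maximum value among all agents.
Step 2: Item 0 -> Agent 0 (value 25)
Step 3: Item 1 -> Agent 1 (value 29)
Step 4: Item 2 -> Agent 1 (value 31)
Step 5: Item 3 -> Agent 0 (value 46)
Step 6: Total welfare = 25 + 29 + 31 + 46 = 131

131


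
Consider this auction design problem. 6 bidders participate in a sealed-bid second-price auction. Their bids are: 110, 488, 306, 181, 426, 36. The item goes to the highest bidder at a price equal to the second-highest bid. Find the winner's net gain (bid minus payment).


Step 1: Sort bids in descending order: 488, 426, 306, 181, 110, 36
Step 2: The winning bid is the highest: 488
Step 3: The payment equals the second-highest bid: 426
Step 4: Surplus = winner's bid - payment = 488 - 426 = 62

62


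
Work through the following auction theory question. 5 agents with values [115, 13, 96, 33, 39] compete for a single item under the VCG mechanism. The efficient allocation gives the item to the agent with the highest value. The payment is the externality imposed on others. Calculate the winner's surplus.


Step 1: The winner is the agent with the highest value: agent 0 with value 115
Step 2: Values of other agents: [13, 96, 33, 39]
Step 3: VCG payment = max of others' values = 96
Step 4: Surplus = 115 - 96 = 19

19


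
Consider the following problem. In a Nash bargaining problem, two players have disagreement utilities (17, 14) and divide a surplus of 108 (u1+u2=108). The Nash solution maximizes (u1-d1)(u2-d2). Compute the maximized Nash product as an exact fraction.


Step 1: The Nash solution splits surplus symmetrically above the disagreement point
Step 2: u1 = (total + d1 - d2)/2 = (108 + 17 - 14)/2 = 111/2
Step 3: u2 = (total - d1 + d2)/2 = (108 - 17 + 14)/2 = 105/2
Step 4: Nash product = (111/2 - 17) * (105/2 - 14)
Step 5: = 77/2 * 77/2 = 5929/4

5929/4


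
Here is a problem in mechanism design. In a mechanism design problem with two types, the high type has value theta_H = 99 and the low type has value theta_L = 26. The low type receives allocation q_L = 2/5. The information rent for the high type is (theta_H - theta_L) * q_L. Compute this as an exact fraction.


Step 1: theta_H - theta_L = 99 - 26 = 73
Step 2: Information rent = (theta_H - theta_L) * q_L
Step 3: = 73 * 2/5
Step 4: = 146/5

146/5


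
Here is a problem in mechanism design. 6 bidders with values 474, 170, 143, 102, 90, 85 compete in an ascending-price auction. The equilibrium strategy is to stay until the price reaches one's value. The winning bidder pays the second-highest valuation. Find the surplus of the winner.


Step 1: Identify the highest value: 474
Step 2: Identify the second-highest value: 170
Step 3: The final price = second-highest value = 170
Step 4: Surplus = 474 - 170 = 304

304


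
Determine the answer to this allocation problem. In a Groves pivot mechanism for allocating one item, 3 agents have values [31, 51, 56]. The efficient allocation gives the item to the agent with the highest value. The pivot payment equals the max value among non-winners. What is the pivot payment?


Step 1: The efficient winner is agent 2 with value 56
Step 2: Other agents' values: [31, 51]
Step 3: Pivot payment = max(others) = 51
Step 4: The winner pays 51

51


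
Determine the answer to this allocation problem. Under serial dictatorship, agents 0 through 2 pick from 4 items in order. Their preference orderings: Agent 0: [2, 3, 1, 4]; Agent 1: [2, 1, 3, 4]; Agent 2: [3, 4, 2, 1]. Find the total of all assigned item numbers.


Step 1: Agent 0 picks item 2
Step 2: Agent 1 picks item 1
Step 3: Agent 2 picks item 3
Step 4: Sum = 2 + 1 + 3 = 6

6


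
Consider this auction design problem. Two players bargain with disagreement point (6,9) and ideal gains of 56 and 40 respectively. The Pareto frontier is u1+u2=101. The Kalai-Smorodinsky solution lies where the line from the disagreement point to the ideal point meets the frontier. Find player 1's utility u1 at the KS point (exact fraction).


Step 1: At the KS point, (u1-d1)/r1 = (u2-d2)/r2 = t and u1+u2 = 101
Step 2: u1 = d1 + r1*t and u2 = d2 + r2*t, so (d1 + r1*t) + (d2 + r2*t) = 101
Step 3: t = (101 - 6 - 9)/(56 + 40) = 86/96 = 43/48
Step 4: u1 = d1 + r1*t = 6 + 56 * 43/48 = 337/6
Step 5: (Check: u2 = d2 + r2*t = 269/6; u1+u2 = 337/6 + 269/6 = 101, on the frontier.)

337/6


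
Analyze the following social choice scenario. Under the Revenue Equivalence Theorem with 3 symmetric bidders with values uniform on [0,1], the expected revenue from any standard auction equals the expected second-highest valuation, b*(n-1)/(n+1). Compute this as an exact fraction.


Step 1: By Revenue Equivalence, expected revenue = b*(n-1)/(n+1)
Step 2: Substituting n = 3, b = 1
Step 3: Revenue = 1*(3-1)/(3+1) = 1*2/4
Step 4: Revenue = 2/4 = 1/2

1/2


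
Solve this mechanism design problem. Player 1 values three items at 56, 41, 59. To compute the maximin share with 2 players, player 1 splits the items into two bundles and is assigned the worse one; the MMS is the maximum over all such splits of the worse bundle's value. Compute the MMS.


Step 1: Item values = 56, 41, 59
Step 2: Enumerate all 2-bundle partitions and take the smaller bundle:
  Partition 1: {56} vs {41,59} -> bundles 56, 100; min = 56
  Partition 2: {41} vs {56,59} -> bundles 41, 115; min = 41
  Partition 3: {59} vs {56,41} -> bundles 59, 97; min = 59
Step 3: MMS = max(56, 41, 59) = 59

59


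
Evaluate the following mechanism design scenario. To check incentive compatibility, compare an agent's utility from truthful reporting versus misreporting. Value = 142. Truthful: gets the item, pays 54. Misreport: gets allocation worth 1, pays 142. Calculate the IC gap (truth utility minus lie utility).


Step 1: U(truth) = value - payment = 142 - 54 = 88
Step 2: U(lie) = allocation - payment = 1 - 142 = -141
Step 3: IC gap = 88 - (-141) = 229

229


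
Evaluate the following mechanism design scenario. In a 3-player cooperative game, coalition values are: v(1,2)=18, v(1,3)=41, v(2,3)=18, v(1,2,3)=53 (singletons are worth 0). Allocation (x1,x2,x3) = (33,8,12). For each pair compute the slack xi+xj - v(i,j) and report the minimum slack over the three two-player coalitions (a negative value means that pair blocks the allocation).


Step 1: Slack for coalition (1,2): x1+x2 - v12 = 41 - 18 = 23
Step 2: Slack for coalition (1,3): x1+x3 - v13 = 45 - 41 = 4
Step 3: Slack for coalition (2,3): x2+x3 - v23 = 20 - 18 = 2
Step 4: Minimum slack = min(23, 4, 2) = 2, attained by (2,3); no pair can gain by deviating, so the allocation is in the core

2


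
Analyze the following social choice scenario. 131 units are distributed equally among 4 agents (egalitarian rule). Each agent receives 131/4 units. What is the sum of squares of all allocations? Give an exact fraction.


Step 1: Each agent's share = 131/4
Step 2: Square of each share = (131/4)^2 = 17161/16
Step 3: Sum of squares = 4 * 17161/16 = 17161/4

17161/4


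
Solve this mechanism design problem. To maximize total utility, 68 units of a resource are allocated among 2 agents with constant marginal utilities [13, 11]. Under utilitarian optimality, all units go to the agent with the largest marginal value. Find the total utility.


Step 1: The marginal utilities are [13, 11]
Step 2: The highest marginal utility is 13
Step 3: All 68 units go to that agent
Step 4: Total utility = 13 * 68 = 884

884


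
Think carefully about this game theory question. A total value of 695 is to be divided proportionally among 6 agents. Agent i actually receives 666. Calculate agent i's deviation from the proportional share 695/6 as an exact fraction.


Step 1: Proportional share = 695/6
Step 2: Agent's actual allocation = 666
Step 3: Excess = 666 - 695/6 = 3301/6

3301/6


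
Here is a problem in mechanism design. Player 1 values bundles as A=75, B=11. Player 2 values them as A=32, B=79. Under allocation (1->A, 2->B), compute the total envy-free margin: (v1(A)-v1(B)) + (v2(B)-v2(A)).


Step 1: Player 1's margin = v1(A) - v1(B) = 75 - 11 = 64
Step 2: Player 2's margin = v2(B) - v2(A) = 79 - 32 = 47
Step 3: Total margin = 64 + 47 = 111

111


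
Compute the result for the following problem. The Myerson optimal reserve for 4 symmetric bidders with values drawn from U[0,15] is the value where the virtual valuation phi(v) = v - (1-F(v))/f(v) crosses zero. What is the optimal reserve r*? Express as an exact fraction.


Step 1: For U[0,15], F(v) = v/15 and f(v) = 1/15
Step 2: phi(v) = v - (1 - v/15)/(1/15) = v - (15 - v) = 2v - 15
Step 3: Set phi(r*) = 0: 2r* - 15 = 0
Step 4: r* = 15/2 (the number of bidders n = 4 does not enter)

15/2


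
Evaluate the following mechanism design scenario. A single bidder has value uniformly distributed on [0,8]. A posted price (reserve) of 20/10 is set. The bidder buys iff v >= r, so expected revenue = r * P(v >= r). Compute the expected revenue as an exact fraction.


Step 1: Posted price r = 2, value support [0,8]
Step 2: P(v >= r) = (8 - 2)/8 = 3/4
Step 3: Expected revenue = r * P(v >= r) = 2 * 3/4
Step 4: Revenue = 3/2

3/2


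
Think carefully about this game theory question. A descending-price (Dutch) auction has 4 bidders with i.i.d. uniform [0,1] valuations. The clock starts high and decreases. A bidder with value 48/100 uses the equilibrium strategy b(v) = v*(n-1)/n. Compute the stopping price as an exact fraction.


Step 1: Dutch auctions are strategically equivalent to first-price auctions
Step 2: The equilibrium bid is b(v) = v*(n-1)/n
Step 3: b = 12/25 * 3/4
Step 4: b = 9/25

9/25


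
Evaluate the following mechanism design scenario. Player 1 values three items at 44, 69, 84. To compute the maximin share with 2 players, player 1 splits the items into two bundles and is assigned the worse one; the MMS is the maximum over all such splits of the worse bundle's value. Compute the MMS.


Step 1: Item values = 44, 69, 84
Step 2: Enumerate all 2-bundle partitions and take the smaller bundle:
  Partition 1: {44} vs {69,84} -> bundles 44, 153; min = 44
  Partition 2: {69} vs {44,84} -> bundles 69, 128; min = 69
  Partition 3: {84} vs {44,69} -> bundles 84, 113; min = 84
Step 3: MMS = max(44, 69, 84) = 84

84


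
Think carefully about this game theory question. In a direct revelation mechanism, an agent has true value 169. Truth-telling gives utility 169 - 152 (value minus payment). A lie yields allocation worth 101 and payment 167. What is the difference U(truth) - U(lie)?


Step 1: U(truth) = value - payment = 169 - 152 = 17
Step 2: U(lie) = allocation - payment = 101 - 167 = -66
Step 3: IC gap = 17 - (-66) = 83

83


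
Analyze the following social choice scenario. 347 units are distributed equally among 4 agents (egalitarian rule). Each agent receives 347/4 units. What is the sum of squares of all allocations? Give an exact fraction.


Step 1: Each agent's share = 347/4
Step 2: Square of each share = (347/4)^2 = 120409/16
Step 3: Sum of squares = 4 * 120409/16 = 120409/4

120409/4


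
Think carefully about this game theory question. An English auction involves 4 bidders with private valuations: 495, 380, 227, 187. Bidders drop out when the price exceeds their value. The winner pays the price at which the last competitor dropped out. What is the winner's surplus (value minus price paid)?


Step 1: Identify the highest value: 495
Step 2: Identify the second-highest value: 380
Step 3: The final price = second-highest value = 380
Step 4: Surplus = 495 - 380 = 115

115


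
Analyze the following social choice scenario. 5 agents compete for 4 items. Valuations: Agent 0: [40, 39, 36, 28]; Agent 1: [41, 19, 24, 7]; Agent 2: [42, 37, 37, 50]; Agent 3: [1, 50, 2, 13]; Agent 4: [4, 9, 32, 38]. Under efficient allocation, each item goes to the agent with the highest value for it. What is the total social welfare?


Step 1: For each item, find the maximum value among all agents.
Step 2: Item 0 -> Agent 2 (value 42)
Step 3: Item 1 -> Agent 3 (value 50)
Step 4: Item 2 -> Agent 2 (value 37)
Step 5: Item 3 -> Agent 2 (value 50)
Step 6: Total welfare = 42 + 50 + 37 + 50 = 179

179


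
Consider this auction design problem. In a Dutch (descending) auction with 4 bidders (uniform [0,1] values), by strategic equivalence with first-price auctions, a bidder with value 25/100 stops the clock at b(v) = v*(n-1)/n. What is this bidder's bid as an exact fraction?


Step 1: Dutch auctions are strategically equivalent to first-price auctions
Step 2: The equilibrium bid is b(v) = v*(n-1)/n
Step 3: b = 1/4 * 3/4
Step 4: b = 3/16

3/16


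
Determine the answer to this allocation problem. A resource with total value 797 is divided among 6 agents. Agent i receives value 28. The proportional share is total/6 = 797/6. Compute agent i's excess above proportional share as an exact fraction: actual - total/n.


Step 1: Proportional share = 797/6
Step 2: Agent's actual allocation = 28
Step 3: Excess = 28 - 797/6 = -629/6

-629/6


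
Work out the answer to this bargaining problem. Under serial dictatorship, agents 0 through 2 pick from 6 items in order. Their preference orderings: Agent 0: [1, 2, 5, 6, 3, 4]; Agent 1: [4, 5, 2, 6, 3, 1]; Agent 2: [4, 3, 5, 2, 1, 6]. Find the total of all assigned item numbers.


Step 1: Agent 0 picks item 1
Step 2: Agent 1 picks item 4
Step 3: Agent 2 picks item 3
Step 4: Sum = 1 + 4 + 3 = 8

8


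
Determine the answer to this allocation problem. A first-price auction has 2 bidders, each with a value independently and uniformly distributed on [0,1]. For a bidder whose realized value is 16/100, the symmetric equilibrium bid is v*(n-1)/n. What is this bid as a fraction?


Step 1: The symmetric BNE bidding function is b(v) = v * (n-1) / n
Step 2: Substitute v = 4/25 and n = 2
Step 3: b = 4/25 * 1/2
Step 4: b = 2/25

2/25


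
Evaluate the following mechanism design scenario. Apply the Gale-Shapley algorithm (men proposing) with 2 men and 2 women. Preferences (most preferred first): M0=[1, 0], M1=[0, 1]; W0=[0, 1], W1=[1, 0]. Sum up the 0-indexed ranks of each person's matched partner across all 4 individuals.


Step 1: Run Gale-Shapley (men propose, women hold best offer):
  M0 proposes to W1; she accepts
  M1 proposes to W0; she accepts
Step 2: Final matching: W0-M1, W1-M0
Step 3: 0-indexed ranks (man's rank of his match, then woman's): 0 + 1 + 0 + 1
Step 4: Total rank sum = 2

2


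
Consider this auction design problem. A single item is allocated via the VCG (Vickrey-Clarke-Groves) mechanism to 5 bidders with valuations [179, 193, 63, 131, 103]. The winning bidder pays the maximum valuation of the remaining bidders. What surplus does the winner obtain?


Step 1: The winner is the agent with the highest value: agent 1 with value 193
Step 2: Values of other agents: [179, 63, 131, 103]
Step 3: VCG payment = max of others' values = 179
Step 4: Surplus = 193 - 179 = 14

14


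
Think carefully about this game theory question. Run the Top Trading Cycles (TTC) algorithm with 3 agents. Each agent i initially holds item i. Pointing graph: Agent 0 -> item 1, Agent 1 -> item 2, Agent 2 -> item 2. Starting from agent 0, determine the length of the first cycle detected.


Step 1: Trace the pointer graph from agent 0: 0 -> 1 -> 2 -> 2
Step 2: A cycle is detected when we revisit agent 2
Step 3: The cycle is: 2 -> 2
Step 4: Cycle length = 1

1


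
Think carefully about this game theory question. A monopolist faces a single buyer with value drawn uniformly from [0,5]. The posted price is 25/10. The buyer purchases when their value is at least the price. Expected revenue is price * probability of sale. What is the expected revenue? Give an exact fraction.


Step 1: Posted price r = 5/2, value support [0,5]
Step 2: P(v >= r) = (5 - 5/2)/5 = 1/2
Step 3: Expected revenue = r * P(v >= r) = 5/2 * 1/2
Step 4: Revenue = 5/4

5/4


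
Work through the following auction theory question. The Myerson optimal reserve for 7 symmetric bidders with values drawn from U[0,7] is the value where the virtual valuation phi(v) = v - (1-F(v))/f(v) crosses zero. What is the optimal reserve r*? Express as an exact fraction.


Step 1: For U[0,7], F(v) = v/7 and f(v) = 1/7
Step 2: phi(v) = v - (1 - v/7)/(1/7) = v - (7 - v) = 2v - 7
Step 3: Set phi(r*) = 0: 2r* - 7 = 0
Step 4: r* = 7/2 (the number of bidders n = 7 does not enter)

7/2


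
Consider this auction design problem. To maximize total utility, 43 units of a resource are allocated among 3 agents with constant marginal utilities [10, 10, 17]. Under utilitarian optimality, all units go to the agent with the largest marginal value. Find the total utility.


Step 1: The marginal utilities are [10, 10, 17]
Step 2: The highest marginal utility is 17
Step 3: All 43 units go to that agent
Step 4: Total utility = 17 * 43 = 731

731


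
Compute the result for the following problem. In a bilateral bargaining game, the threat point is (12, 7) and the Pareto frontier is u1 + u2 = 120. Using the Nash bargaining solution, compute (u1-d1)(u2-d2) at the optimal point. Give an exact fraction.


Step 1: The Nash solution splits surplus symmetrically above the disagreement point
Step 2: u1 = (total + d1 - d2)/2 = (120 + 12 - 7)/2 = 125/2
Step 3: u2 = (total - d1 + d2)/2 = (120 - 12 + 7)/2 = 115/2
Step 4: Nash product = (125/2 - 12) * (115/2 - 7)
Step 5: = 101/2 * 101/2 = 10201/4

10201/4


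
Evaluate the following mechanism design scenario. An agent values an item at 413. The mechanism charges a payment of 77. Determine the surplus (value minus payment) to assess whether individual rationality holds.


Step 1: Surplus = value - payment = 413 - 77 = 336
Step 2: IR is satisfied (surplus >= 0)

336


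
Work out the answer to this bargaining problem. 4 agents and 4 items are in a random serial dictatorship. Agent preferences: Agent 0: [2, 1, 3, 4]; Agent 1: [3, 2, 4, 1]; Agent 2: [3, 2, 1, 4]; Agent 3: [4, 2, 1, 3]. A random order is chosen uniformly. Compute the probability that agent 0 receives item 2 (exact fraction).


Step 1: Agent 0 wants item 2
Step 2: There are 24 possible orderings of agents
Step 3: In 16 orderings, agent 0 gets item 2
Step 4: Probability = 16/24 = 2/3

2/3


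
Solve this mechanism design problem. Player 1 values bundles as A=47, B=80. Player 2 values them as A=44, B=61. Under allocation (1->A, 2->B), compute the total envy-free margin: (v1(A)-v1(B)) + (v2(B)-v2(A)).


Step 1: Player 1's margin = v1(A) - v1(B) = 47 - 80 = -33
Step 2: Player 2's margin = v2(B) - v2(A) = 61 - 44 = 17
Step 3: Total margin = -33 + 17 = -16

-16


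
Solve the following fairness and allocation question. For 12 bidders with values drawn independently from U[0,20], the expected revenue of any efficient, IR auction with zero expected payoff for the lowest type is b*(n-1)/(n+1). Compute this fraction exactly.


Step 1: By Revenue Equivalence, expected revenue = b*(n-1)/(n+1)
Step 2: Substituting n = 12, b = 20
Step 3: Revenue = 20*(12-1)/(12+1) = 20*11/13
Step 4: Revenue = 220/13

220/13


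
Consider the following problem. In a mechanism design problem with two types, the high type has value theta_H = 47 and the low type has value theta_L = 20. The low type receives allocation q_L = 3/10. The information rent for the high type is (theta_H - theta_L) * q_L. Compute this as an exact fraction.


Step 1: theta_H - theta_L = 47 - 20 = 27
Step 2: Information rent = (theta_H - theta_L) * q_L
Step 3: = 27 * 3/10
Step 4: = 81/10

81/10


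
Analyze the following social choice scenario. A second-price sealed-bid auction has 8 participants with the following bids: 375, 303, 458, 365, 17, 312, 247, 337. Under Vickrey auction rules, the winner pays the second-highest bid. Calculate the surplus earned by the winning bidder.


Step 1: Sort bids in descending order: 458, 375, 365, 337, 312, 303, 247, 17
Step 2: The winning bid is the highest: 458
Step 3: The payment equals the second-highest bid: 375
Step 4: Surplus = winner's bid - payment = 458 - 375 = 83

83


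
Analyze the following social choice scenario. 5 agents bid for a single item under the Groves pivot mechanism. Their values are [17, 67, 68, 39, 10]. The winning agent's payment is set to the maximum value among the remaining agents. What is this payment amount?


Step 1: The efficient winner is agent 2 with value 68
Step 2: Other agents' values: [17, 67, 39, 10]
Step 3: Pivot payment = max(others) = 67
Step 4: The winner pays 67

67


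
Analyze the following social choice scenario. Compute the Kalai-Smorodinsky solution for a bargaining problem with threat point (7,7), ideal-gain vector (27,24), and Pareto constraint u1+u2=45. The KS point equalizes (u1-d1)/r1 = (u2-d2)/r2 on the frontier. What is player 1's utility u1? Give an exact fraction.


Step 1: At the KS point, (u1-d1)/r1 = (u2-d2)/r2 = t and u1+u2 = 45
Step 2: u1 = d1 + r1*t and u2 = d2 + r2*t, so (d1 + r1*t) + (d2 + r2*t) = 45
Step 3: t = (45 - 7 - 7)/(27 + 24) = 31/51
Step 4: u1 = d1 + r1*t = 7 + 27 * 31/51 = 398/17
Step 5: (Check: u2 = d2 + r2*t = 367/17; u1+u2 = 398/17 + 367/17 = 45, on the frontier.)

398/17
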